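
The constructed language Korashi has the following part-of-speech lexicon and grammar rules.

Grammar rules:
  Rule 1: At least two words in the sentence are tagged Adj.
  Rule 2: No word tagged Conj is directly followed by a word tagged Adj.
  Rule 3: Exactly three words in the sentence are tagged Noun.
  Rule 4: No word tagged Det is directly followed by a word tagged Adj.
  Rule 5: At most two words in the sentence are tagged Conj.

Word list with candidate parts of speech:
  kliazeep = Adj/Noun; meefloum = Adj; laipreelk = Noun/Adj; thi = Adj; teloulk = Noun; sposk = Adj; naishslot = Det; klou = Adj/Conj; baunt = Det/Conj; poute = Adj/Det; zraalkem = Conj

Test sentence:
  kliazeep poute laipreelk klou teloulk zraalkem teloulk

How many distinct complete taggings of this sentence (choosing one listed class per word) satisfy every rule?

Candidates per position — 1:kliazeep {Adj,Noun}; 2:poute {Adj,Det}; 3:laipreelk {Noun,Adj}; 4:klou {Adj,Conj}; 5:teloulk {Noun}; 6:zraalkem {Conj}; 7:teloulk {Noun}.
There are 16 candidate sequences in total.
The sequences that satisfy every rule: Adj Adj Noun Adj Noun Conj Noun; Adj Adj Noun Conj Noun Conj Noun; Adj Det Noun Adj Noun Conj Noun; Noun Adj Adj Adj Noun Conj Noun; Noun Adj Adj Conj Noun Conj Noun.
Count = 5.

5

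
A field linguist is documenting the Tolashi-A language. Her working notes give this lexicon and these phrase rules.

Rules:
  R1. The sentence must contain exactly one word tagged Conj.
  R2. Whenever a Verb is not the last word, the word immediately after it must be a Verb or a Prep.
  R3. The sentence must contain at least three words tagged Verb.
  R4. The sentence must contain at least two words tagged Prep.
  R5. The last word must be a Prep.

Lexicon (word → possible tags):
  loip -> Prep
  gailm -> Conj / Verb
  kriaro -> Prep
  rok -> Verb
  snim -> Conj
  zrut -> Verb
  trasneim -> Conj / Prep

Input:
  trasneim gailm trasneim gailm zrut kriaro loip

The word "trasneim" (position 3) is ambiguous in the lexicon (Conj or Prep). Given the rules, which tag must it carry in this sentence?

Prep

Candidates per position — 1:trasneim {Conj,Prep}; 2:gailm {Conj,Verb}; 3:trasneim {Conj,Prep}; 4:gailm {Conj,Verb}; 5:zrut {Verb}; 6:kriaro {Prep}; 7:loip {Prep}.
Position 2: tagging it Conj would leave rule 3 unsatisfiable, so it must be Verb.
Position 3: tagging it Conj would leave rule 2 unsatisfiable, so it must be Prep.
Position 4: tagging it Conj would leave rule 3 unsatisfiable, so it must be Verb.
Position 1: tagging it Prep would leave rule 1 unsatisfiable, so it must be Conj.
The only consistent sequence is: Conj Verb Prep Verb Verb Prep Prep.
Checking: rule 1 ✓; rule 2 ✓; rule 3 ✓; rule 4 ✓; rule 5 ✓.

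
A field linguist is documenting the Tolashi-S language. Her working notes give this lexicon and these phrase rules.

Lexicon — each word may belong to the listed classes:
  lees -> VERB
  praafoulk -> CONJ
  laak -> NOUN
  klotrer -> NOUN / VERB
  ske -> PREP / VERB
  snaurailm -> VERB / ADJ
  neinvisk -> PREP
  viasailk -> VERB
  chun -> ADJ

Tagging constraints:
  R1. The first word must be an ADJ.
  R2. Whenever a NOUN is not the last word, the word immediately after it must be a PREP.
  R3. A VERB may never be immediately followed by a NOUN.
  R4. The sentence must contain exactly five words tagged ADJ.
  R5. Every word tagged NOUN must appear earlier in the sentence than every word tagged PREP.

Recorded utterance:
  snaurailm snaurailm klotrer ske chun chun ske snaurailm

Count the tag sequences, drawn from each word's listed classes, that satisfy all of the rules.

6

Candidates per position — 1:snaurailm {VERB,ADJ}; 2:snaurailm {VERB,ADJ}; 3:klotrer {NOUN,VERB}; 4:ske {PREP,VERB}; 5:chun {ADJ}; 6:chun {ADJ}; 7:ske {PREP,VERB}; 8:snaurailm {VERB,ADJ}.
There are 64 candidate sequences in total.
Checking each against the rules leaves 6 sequences.
Count = 6.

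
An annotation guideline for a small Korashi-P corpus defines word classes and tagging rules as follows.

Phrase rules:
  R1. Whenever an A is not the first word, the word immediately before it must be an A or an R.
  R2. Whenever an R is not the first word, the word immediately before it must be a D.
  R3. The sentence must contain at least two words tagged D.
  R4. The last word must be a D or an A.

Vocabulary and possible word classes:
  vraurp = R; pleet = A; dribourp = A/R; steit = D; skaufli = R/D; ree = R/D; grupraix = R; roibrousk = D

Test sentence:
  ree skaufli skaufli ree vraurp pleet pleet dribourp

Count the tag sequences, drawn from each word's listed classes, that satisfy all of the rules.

5

Candidates per position — 1:ree {R,D}; 2:skaufli {R,D}; 3:skaufli {R,D}; 4:ree {R,D}; 5:vraurp {R}; 6:pleet {A}; 7:pleet {A}; 8:dribourp {A,R}.
There are 32 candidate sequences in total.
The sequences that satisfy every rule: R D R D R A A A; R D D D R A A A; D R D D R A A A; D D R D R A A A; D D D D R A A A.
Count = 5.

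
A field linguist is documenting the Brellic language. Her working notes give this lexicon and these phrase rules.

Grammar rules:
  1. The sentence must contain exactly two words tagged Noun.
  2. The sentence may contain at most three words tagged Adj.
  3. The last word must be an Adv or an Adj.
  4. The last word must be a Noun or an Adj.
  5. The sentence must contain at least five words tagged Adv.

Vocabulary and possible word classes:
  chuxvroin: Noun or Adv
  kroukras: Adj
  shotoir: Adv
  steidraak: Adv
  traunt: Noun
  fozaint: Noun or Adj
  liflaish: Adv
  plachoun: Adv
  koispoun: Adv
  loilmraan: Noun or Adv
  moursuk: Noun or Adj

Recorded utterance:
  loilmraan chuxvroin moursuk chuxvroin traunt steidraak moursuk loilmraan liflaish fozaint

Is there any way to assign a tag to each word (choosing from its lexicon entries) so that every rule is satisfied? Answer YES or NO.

YES

Candidates per position — 1:loilmraan {Noun,Adv}; 2:chuxvroin {Noun,Adv}; 3:moursuk {Noun,Adj}; 4:chuxvroin {Noun,Adv}; 5:traunt {Noun}; 6:steidraak {Adv}; 7:moursuk {Noun,Adj}; 8:loilmraan {Noun,Adv}; 9:liflaish {Adv}; 10:fozaint {Noun,Adj}.
One satisfying assignment: Adv Adv Adj Adv Noun Adv Noun Adv Adv Adj.
Verifying each rule — rule 1 ok; rule 2 ok; rule 3 ok; rule 4 ok; rule 5 ok.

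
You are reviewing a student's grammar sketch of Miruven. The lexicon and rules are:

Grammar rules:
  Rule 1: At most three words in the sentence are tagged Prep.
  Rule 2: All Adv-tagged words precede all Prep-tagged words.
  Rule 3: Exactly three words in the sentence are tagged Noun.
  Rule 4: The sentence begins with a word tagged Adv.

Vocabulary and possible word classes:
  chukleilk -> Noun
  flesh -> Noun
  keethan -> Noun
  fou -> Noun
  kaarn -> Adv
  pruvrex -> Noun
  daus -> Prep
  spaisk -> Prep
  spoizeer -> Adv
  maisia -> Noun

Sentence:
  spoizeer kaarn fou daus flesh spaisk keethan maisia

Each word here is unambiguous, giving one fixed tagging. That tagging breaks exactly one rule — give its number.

3

Fixed tagging: Adv Adv Noun Prep Noun Prep Noun Noun.
Applying the rules: R1 ✓, R2 ✓, R3 ✗, R4 ✓.
Only rule 3 fails.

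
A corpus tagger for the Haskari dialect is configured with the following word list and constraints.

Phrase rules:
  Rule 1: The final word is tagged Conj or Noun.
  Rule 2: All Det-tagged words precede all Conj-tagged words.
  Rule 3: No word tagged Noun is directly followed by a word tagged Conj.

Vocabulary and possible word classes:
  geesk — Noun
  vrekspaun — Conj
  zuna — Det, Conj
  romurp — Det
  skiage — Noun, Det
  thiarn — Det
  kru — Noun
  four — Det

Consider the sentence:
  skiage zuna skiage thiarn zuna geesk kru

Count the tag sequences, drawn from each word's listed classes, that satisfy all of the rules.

8

Candidates per position — 1:skiage {Noun,Det}; 2:zuna {Det,Conj}; 3:skiage {Noun,Det}; 4:thiarn {Det}; 5:zuna {Det,Conj}; 6:geesk {Noun}; 7:kru {Noun}.
There are 16 candidate sequences in total.
Checking each against the rules leaves 8 sequences.
Count = 8.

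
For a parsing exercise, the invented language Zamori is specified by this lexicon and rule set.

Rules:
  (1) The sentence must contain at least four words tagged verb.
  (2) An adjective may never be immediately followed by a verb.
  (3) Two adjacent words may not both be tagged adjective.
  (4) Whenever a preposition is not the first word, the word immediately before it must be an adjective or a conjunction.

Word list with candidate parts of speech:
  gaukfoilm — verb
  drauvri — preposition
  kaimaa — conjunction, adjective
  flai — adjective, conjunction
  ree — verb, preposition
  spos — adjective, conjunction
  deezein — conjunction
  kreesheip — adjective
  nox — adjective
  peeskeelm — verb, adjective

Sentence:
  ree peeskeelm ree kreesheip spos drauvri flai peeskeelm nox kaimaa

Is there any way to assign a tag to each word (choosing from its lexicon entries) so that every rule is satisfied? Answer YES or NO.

YES

Candidates per position — 1:ree {verb,preposition}; 2:peeskeelm {verb,adjective}; 3:ree {verb,preposition}; 4:kreesheip {adjective}; 5:spos {adjective,conjunction}; 6:drauvri {preposition}; 7:flai {adjective,conjunction}; 8:peeskeelm {verb,adjective}; 9:nox {adjective}; 10:kaimaa {conjunction,adjective}.
One satisfying assignment: verb verb verb adjective conjunction preposition conjunction verb adjective conjunction.
Check: rule 1 ✓; rule 2 ✓; rule 3 ✓; rule 4 ✓.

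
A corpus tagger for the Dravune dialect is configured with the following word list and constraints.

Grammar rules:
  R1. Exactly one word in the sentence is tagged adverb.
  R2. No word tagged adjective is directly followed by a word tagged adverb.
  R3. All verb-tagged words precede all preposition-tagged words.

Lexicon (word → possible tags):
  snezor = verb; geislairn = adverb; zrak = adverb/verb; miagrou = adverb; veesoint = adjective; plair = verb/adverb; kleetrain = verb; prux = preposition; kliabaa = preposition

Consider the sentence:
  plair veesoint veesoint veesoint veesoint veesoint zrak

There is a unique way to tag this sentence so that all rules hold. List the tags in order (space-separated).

Candidates per position — 1:plair {verb,adverb}; 2:veesoint {adjective}; 3:veesoint {adjective}; 4:veesoint {adjective}; 5:veesoint {adjective}; 6:veesoint {adjective}; 7:zrak {adverb,verb}.
At position 7, choosing adverb makes rule 2 impossible to satisfy; hence verb.
At position 1, choosing verb makes rule 1 impossible to satisfy; hence adverb.
The only consistent sequence is: adverb adjective adjective adjective adjective adjective verb.
Check: rule 1 ok; rule 2 ok; rule 3 ok.

adverb adjective adjective adjective adjective adjective verb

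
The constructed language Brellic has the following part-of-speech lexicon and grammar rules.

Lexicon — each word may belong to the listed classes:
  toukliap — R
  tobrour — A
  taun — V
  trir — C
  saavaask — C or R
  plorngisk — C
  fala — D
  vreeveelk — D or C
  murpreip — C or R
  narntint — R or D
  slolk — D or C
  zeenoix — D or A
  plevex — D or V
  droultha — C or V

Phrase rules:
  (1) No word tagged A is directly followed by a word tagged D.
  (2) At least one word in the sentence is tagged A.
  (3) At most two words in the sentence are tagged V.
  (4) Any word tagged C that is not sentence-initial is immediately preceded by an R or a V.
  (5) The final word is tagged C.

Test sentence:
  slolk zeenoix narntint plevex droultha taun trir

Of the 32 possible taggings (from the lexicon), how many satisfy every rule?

Candidates per position — 1:slolk {D,C}; 2:zeenoix {D,A}; 3:narntint {R,D}; 4:plevex {D,V}; 5:droultha {C,V}; 6:taun {V}; 7:trir {C}.
There are 32 candidate sequences in total.
The sequences that satisfy every rule: D A R D V V C; D A R V C V C; C A R D V V C; C A R V C V C.
Count = 4.

4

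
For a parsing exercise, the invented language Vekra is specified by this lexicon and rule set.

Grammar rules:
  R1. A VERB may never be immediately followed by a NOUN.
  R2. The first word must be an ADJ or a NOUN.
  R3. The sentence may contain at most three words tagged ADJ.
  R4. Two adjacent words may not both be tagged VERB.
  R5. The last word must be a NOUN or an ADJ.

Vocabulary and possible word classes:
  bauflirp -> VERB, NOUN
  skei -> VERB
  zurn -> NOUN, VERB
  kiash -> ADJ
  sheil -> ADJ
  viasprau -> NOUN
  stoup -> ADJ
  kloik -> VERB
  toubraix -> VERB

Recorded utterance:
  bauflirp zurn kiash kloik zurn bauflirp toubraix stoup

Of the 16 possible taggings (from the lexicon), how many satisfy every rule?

Candidates per position — 1:bauflirp {VERB,NOUN}; 2:zurn {NOUN,VERB}; 3:kiash {ADJ}; 4:kloik {VERB}; 5:zurn {NOUN,VERB}; 6:bauflirp {VERB,NOUN}; 7:toubraix {VERB}; 8:stoup {ADJ}.
There are 16 candidate sequences in total.
Every candidate sequence violates at least one rule; no consistent tagging exists.
Count = 0.

0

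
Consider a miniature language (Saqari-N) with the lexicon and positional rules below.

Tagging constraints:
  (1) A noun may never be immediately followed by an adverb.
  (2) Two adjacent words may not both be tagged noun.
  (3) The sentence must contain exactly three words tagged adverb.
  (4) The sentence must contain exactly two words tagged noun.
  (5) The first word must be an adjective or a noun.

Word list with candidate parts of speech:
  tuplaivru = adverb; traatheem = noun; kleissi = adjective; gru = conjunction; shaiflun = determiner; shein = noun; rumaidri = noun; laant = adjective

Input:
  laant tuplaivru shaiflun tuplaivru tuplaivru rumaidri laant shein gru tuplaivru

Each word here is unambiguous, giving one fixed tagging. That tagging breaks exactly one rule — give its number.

Fixed tagging: adjective adverb determiner adverb adverb noun adjective noun conjunction adverb.
Checking each rule: R1 pass, R2 pass, R3 fail, R4 pass, R5 pass.
Only rule 3 fails.

3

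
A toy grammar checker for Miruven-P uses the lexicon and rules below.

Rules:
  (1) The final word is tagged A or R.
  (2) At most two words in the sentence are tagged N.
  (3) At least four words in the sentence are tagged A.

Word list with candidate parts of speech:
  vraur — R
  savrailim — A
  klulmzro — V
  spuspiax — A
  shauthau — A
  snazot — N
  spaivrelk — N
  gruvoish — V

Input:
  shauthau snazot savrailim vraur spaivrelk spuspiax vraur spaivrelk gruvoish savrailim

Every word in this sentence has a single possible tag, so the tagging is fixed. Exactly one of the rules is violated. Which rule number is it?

2

Fixed tagging: A N A R N A R N V A.
Checking each rule: R1 holds, R2 violated, R3 holds.
Only rule 2 fails.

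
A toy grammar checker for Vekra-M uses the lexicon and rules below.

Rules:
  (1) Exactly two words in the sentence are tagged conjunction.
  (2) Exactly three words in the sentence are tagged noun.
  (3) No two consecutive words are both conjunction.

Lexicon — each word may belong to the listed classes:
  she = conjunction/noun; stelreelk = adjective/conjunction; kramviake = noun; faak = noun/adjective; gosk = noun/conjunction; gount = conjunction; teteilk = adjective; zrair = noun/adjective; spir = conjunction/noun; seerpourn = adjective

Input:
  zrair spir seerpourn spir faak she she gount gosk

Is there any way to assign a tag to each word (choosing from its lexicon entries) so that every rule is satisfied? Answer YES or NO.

NO

Candidates per position — 1:zrair {noun,adjective}; 2:spir {conjunction,noun}; 3:seerpourn {adjective}; 4:spir {conjunction,noun}; 5:faak {noun,adjective}; 6:she {conjunction,noun}; 7:she {conjunction,noun}; 8:gount {conjunction}; 9:gosk {noun,conjunction}.
Every candidate sequence violates at least one rule; no consistent tagging exists.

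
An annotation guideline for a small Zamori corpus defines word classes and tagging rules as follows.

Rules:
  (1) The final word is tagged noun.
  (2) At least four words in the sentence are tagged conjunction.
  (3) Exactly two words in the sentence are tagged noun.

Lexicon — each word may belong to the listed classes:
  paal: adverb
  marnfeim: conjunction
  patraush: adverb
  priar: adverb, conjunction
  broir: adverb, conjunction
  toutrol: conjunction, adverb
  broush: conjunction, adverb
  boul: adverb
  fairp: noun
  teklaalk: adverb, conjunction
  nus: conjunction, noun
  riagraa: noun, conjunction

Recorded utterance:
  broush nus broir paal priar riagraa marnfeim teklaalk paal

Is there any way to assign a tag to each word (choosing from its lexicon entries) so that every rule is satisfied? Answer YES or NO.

NO

Candidates per position — 1:broush {conjunction,adverb}; 2:nus {conjunction,noun}; 3:broir {adverb,conjunction}; 4:paal {adverb}; 5:priar {adverb,conjunction}; 6:riagraa {noun,conjunction}; 7:marnfeim {conjunction}; 8:teklaalk {adverb,conjunction}; 9:paal {adverb}.
Rule 1 cannot be satisfied by any choice of tags from the lexicon.
So there is no consistent tagging.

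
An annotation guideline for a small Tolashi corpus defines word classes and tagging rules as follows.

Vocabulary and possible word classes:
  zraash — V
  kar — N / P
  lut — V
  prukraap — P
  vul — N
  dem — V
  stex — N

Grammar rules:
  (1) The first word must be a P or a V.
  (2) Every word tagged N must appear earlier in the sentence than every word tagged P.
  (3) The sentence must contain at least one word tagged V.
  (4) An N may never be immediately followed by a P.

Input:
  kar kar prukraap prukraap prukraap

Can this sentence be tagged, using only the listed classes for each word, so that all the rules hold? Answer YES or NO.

Candidates per position — 1:kar {N,P}; 2:kar {N,P}; 3:prukraap {P}; 4:prukraap {P}; 5:prukraap {P}.
Rule 3 cannot be satisfied by any choice of tags from the lexicon.
So there is no consistent tagging.

NO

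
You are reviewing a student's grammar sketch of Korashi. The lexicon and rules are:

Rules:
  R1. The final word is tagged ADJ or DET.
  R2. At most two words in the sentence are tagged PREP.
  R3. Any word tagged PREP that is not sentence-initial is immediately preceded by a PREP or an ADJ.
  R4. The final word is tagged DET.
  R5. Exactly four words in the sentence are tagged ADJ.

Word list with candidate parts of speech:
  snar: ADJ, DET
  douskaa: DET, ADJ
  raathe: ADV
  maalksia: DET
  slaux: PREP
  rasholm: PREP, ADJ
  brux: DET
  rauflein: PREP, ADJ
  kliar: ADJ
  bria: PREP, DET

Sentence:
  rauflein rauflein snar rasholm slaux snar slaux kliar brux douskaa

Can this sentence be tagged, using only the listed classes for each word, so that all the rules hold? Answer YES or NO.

Candidates per position — 1:rauflein {PREP,ADJ}; 2:rauflein {PREP,ADJ}; 3:snar {ADJ,DET}; 4:rasholm {PREP,ADJ}; 5:slaux {PREP}; 6:snar {ADJ,DET}; 7:slaux {PREP}; 8:kliar {ADJ}; 9:brux {DET}; 10:douskaa {DET,ADJ}.
Every candidate sequence violates at least one rule; no consistent tagging exists.

NO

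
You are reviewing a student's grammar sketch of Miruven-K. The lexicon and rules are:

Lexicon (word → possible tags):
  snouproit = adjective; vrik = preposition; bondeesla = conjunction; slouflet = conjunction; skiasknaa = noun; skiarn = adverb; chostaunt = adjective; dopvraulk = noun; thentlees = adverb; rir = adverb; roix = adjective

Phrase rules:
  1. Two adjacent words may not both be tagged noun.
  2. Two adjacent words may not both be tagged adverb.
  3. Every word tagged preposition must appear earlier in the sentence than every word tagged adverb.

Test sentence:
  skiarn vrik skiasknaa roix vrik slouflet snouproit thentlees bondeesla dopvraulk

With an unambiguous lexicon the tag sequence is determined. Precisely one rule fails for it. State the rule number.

Fixed tagging: adverb preposition noun adjective preposition conjunction adjective adverb conjunction noun.
Applying the rules: R1 holds, R2 holds, R3 violated.
Only rule 3 fails.

3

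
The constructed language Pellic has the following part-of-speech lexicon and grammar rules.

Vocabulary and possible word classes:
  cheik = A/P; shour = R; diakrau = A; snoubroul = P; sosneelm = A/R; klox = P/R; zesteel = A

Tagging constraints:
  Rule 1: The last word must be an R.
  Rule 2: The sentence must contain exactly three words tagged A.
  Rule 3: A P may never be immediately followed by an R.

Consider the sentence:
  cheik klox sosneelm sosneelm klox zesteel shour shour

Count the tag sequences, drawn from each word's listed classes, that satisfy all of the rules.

8

Candidates per position — 1:cheik {A,P}; 2:klox {P,R}; 3:sosneelm {A,R}; 4:sosneelm {A,R}; 5:klox {P,R}; 6:zesteel {A}; 7:shour {R}; 8:shour {R}.
There are 32 candidate sequences in total.
Checking each against the rules leaves 8 sequences.
Count = 8.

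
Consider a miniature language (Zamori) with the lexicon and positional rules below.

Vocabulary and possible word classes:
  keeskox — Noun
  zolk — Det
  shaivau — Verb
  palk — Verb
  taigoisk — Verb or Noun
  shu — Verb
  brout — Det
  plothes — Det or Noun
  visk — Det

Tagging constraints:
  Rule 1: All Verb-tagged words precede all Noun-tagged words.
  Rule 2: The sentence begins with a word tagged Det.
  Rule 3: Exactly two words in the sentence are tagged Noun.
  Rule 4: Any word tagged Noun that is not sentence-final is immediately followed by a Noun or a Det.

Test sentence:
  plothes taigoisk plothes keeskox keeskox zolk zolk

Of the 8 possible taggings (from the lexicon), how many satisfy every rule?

1

Candidates per position — 1:plothes {Det,Noun}; 2:taigoisk {Verb,Noun}; 3:plothes {Det,Noun}; 4:keeskox {Noun}; 5:keeskox {Noun}; 6:zolk {Det}; 7:zolk {Det}.
There are 8 candidate sequences in total.
The sequences that satisfy every rule: Det Verb Det Noun Noun Det Det.
Count = 1.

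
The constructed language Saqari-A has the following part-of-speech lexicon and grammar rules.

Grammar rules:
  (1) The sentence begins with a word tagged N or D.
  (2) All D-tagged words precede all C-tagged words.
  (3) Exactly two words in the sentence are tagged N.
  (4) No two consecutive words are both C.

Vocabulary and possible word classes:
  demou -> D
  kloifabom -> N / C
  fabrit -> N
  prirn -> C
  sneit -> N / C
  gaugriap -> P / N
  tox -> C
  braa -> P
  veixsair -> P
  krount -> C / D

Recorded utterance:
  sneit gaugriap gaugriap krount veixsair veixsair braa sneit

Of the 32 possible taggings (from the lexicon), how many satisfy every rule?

6

Candidates per position — 1:sneit {N,C}; 2:gaugriap {P,N}; 3:gaugriap {P,N}; 4:krount {C,D}; 5:veixsair {P}; 6:veixsair {P}; 7:braa {P}; 8:sneit {N,C}.
There are 32 candidate sequences in total.
Checking each against the rules leaves 6 sequences.
Count = 6.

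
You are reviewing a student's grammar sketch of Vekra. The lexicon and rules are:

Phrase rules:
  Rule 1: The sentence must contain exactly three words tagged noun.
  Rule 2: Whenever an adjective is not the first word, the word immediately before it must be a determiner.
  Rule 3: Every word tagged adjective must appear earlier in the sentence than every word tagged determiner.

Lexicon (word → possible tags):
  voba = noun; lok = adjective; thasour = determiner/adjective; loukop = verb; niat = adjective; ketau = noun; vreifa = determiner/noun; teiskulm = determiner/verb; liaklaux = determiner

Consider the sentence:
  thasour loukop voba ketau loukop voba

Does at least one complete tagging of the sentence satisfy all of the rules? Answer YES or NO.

YES

Candidates per position — 1:thasour {determiner,adjective}; 2:loukop {verb}; 3:voba {noun}; 4:ketau {noun}; 5:loukop {verb}; 6:voba {noun}.
One satisfying assignment: determiner verb noun noun verb noun.
Verifying each rule — rule 1 satisfied; rule 2 satisfied; rule 3 satisfied.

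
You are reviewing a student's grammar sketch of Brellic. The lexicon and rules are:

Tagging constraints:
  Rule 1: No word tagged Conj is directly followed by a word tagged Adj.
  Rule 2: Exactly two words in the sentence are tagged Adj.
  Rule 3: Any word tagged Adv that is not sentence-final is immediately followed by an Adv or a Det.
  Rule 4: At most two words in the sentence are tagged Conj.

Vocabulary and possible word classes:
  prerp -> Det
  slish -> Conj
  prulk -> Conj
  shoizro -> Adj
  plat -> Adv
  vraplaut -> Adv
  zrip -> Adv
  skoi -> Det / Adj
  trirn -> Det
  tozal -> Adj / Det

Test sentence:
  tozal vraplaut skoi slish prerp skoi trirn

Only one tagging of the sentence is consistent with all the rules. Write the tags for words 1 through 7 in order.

Candidates per position — 1:tozal {Adj,Det}; 2:vraplaut {Adv}; 3:skoi {Det,Adj}; 4:slish {Conj}; 5:prerp {Det}; 6:skoi {Det,Adj}; 7:trirn {Det}.
Position 3: tagging it Adj would leave rule 3 unsatisfiable, so it must be Det.
Position 6: tagging it Det would leave rule 2 unsatisfiable, so it must be Adj.
Position 1: tagging it Det would leave rule 2 unsatisfiable, so it must be Adj.
So the tagging must be: Adj Adv Det Conj Det Adj Det.
Check: rule 1 ✓; rule 2 ✓; rule 3 ✓; rule 4 ✓.

Adj Adv Det Conj Det Adj Det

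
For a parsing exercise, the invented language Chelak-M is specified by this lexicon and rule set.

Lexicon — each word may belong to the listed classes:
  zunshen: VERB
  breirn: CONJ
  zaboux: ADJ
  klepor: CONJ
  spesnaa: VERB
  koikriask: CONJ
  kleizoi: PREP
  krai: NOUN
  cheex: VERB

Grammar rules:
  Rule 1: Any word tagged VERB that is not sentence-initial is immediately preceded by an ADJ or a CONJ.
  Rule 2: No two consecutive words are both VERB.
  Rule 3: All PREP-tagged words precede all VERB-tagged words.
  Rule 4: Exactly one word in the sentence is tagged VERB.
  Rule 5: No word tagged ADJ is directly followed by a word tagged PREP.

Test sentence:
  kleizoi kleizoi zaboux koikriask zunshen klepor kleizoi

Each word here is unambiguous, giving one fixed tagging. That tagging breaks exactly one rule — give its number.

Fixed tagging: PREP PREP ADJ CONJ VERB CONJ PREP.
Applying the rules: R1 holds, R2 holds, R3 violated, R4 holds, R5 holds.
Only rule 3 fails.

3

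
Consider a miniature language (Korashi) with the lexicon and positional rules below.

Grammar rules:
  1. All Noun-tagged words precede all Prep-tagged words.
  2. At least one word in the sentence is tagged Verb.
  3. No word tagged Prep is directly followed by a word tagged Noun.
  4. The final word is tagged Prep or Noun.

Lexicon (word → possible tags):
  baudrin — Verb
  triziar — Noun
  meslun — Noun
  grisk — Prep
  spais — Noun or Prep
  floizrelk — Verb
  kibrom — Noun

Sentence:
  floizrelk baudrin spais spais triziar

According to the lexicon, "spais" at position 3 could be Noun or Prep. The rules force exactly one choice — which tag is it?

Candidates per position — 1:floizrelk {Verb}; 2:baudrin {Verb}; 3:spais {Noun,Prep}; 4:spais {Noun,Prep}; 5:triziar {Noun}.
Position 3: tagging it Prep would leave rule 1 unsatisfiable, so it must be Noun.
Position 4: tagging it Prep would leave rule 1 unsatisfiable, so it must be Noun.
The unique satisfying tagging is: Verb Verb Noun Noun Noun.
Checking: rule 1 ✓; rule 2 ✓; rule 3 ✓; rule 4 ✓.

Noun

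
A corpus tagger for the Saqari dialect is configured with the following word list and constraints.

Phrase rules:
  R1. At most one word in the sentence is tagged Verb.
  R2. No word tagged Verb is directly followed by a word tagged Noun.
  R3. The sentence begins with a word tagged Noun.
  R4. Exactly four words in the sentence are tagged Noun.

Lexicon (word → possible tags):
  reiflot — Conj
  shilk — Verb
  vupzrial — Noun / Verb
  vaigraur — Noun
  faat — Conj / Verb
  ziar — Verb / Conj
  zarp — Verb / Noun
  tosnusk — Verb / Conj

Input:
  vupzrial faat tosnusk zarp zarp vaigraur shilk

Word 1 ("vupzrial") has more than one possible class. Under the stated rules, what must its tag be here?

Candidates per position — 1:vupzrial {Noun,Verb}; 2:faat {Conj,Verb}; 3:tosnusk {Verb,Conj}; 4:zarp {Verb,Noun}; 5:zarp {Verb,Noun}; 6:vaigraur {Noun}; 7:shilk {Verb}.
Position 1: tagging it Verb would leave rule 1 unsatisfiable, so it must be Noun.
Position 2: tagging it Verb would leave rule 1 unsatisfiable, so it must be Conj.
Position 3: tagging it Verb would leave rule 1 unsatisfiable, so it must be Conj.
Position 4: tagging it Verb would leave rule 1 unsatisfiable, so it must be Noun.
Position 5: tagging it Verb would leave rule 1 unsatisfiable, so it must be Noun.
The only consistent sequence is: Noun Conj Conj Noun Noun Noun Verb.
Verifying each rule — rule 1 holds; rule 2 holds; rule 3 holds; rule 4 holds.

Noun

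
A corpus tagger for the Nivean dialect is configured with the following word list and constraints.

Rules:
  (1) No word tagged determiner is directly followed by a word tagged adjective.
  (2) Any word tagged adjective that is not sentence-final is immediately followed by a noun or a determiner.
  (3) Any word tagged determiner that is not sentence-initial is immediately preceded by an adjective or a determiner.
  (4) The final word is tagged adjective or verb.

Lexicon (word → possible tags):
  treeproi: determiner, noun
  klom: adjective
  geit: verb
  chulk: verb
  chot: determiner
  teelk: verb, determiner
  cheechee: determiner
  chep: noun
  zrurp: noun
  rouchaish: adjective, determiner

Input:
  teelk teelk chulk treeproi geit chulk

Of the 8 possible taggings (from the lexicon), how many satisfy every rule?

Candidates per position — 1:teelk {verb,determiner}; 2:teelk {verb,determiner}; 3:chulk {verb}; 4:treeproi {determiner,noun}; 5:geit {verb}; 6:chulk {verb}.
There are 8 candidate sequences in total.
The sequences that satisfy every rule: verb verb verb noun verb verb; determiner verb verb noun verb verb; determiner determiner verb noun verb verb.
Count = 3.

3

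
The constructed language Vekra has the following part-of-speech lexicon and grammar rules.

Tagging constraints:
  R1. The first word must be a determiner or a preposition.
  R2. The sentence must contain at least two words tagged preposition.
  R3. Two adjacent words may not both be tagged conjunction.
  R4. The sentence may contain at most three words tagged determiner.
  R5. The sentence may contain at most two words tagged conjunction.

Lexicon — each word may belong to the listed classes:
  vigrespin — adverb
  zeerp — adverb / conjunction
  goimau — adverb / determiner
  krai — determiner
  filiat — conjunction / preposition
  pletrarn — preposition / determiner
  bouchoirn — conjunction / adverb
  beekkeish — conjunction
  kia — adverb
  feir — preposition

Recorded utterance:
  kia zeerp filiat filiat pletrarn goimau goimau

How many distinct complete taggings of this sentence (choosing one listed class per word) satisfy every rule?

Candidates per position — 1:kia {adverb}; 2:zeerp {adverb,conjunction}; 3:filiat {conjunction,preposition}; 4:filiat {conjunction,preposition}; 5:pletrarn {preposition,determiner}; 6:goimau {adverb,determiner}; 7:goimau {adverb,determiner}.
There are 64 candidate sequences in total.
Rule 1 cannot be satisfied by any choice of tags from the lexicon.
So there is no consistent tagging.
Count = 0.

0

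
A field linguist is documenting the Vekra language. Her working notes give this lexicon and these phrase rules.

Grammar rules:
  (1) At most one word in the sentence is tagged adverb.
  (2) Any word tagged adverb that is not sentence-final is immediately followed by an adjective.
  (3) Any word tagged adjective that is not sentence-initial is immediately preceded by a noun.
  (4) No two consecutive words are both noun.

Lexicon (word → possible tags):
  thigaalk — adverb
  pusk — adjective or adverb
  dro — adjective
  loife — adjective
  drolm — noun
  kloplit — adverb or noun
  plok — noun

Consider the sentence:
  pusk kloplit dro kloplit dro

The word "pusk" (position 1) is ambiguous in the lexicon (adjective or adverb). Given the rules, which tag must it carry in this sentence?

Candidates per position — 1:pusk {adjective,adverb}; 2:kloplit {adverb,noun}; 3:dro {adjective}; 4:kloplit {adverb,noun}; 5:dro {adjective}.
Word 1 cannot be adverb — rule 2 would then fail for every completion. It is adjective.
Word 2 cannot be adverb — rule 3 would then fail for every completion. It is noun.
Word 4 cannot be adverb — rule 3 would then fail for every completion. It is noun.
That leaves exactly one tagging: adjective noun adjective noun adjective.
Verifying each rule — rule 1 satisfied; rule 2 satisfied; rule 3 satisfied; rule 4 satisfied.

adjective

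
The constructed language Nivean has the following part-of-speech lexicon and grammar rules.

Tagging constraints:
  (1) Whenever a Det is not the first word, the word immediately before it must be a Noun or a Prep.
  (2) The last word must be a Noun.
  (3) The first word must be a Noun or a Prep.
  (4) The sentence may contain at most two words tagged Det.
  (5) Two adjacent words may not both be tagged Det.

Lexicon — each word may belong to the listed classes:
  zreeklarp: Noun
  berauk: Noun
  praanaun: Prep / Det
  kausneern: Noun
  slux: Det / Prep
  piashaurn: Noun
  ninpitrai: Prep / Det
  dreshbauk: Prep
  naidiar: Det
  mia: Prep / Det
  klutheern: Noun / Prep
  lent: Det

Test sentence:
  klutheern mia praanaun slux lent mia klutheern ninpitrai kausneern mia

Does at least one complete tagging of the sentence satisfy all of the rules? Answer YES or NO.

NO

Candidates per position — 1:klutheern {Noun,Prep}; 2:mia {Prep,Det}; 3:praanaun {Prep,Det}; 4:slux {Det,Prep}; 5:lent {Det}; 6:mia {Prep,Det}; 7:klutheern {Noun,Prep}; 8:ninpitrai {Prep,Det}; 9:kausneern {Noun}; 10:mia {Prep,Det}.
Rule 2 cannot be satisfied by any choice of tags from the lexicon.
So there is no consistent tagging.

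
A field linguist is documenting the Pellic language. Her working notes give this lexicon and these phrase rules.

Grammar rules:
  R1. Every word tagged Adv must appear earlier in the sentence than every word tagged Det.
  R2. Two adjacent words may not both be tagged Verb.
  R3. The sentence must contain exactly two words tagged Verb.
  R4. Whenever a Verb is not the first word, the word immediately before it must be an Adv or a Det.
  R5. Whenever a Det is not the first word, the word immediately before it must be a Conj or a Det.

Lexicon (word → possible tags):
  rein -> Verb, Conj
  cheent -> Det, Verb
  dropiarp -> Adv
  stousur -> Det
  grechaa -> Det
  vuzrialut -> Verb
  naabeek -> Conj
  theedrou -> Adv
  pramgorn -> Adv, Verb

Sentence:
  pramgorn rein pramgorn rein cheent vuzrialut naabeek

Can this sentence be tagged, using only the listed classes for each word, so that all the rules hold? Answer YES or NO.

YES

Candidates per position — 1:pramgorn {Adv,Verb}; 2:rein {Verb,Conj}; 3:pramgorn {Adv,Verb}; 4:rein {Verb,Conj}; 5:cheent {Det,Verb}; 6:vuzrialut {Verb}; 7:naabeek {Conj}.
One satisfying assignment: Verb Conj Adv Conj Det Verb Conj.
Rule-by-rule: rule 1 holds; rule 2 holds; rule 3 holds; rule 4 holds; rule 5 holds.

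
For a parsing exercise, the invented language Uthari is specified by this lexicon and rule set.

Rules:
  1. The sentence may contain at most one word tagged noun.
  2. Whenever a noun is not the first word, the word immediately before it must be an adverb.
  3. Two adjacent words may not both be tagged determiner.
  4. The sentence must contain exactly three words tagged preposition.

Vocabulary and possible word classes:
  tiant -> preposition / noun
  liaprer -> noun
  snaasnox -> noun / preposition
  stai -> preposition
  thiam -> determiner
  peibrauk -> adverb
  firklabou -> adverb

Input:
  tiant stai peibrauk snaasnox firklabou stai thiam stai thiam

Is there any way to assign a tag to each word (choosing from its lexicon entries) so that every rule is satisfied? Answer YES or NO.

NO

Candidates per position — 1:tiant {preposition,noun}; 2:stai {preposition}; 3:peibrauk {adverb}; 4:snaasnox {noun,preposition}; 5:firklabou {adverb}; 6:stai {preposition}; 7:thiam {determiner}; 8:stai {preposition}; 9:thiam {determiner}.
Every candidate sequence violates at least one rule; no consistent tagging exists.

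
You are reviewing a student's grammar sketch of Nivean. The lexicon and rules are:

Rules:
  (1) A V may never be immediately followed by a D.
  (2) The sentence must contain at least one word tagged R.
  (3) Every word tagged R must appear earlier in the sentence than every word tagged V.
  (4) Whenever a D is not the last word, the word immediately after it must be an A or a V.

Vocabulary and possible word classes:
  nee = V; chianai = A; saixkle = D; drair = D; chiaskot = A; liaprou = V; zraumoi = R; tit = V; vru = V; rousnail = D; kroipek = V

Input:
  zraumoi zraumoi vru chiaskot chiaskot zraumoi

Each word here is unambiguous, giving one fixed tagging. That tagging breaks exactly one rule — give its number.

3

Fixed tagging: R R V A A R.
Applying the rules: R1 ✓, R2 ✓, R3 ✗, R4 ✓.
Only rule 3 fails.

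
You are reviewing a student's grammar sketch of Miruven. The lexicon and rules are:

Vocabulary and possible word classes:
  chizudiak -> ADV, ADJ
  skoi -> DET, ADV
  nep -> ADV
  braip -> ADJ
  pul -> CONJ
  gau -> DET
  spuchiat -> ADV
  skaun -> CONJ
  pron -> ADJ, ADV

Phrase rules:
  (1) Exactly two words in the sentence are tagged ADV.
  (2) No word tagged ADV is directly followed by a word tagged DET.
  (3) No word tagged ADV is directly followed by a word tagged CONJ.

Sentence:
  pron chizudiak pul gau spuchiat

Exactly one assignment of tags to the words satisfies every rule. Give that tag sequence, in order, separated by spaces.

ADV ADJ CONJ DET ADV

Candidates per position — 1:pron {ADJ,ADV}; 2:chizudiak {ADV,ADJ}; 3:pul {CONJ}; 4:gau {DET}; 5:spuchiat {ADV}.
Position 2: ADV is ruled out by rule 3; that leaves ADJ.
Position 1: ADJ is ruled out by rule 1; that leaves ADV.
That leaves exactly one tagging: ADV ADJ CONJ DET ADV.
Checking: rule 1 holds; rule 2 holds; rule 3 holds.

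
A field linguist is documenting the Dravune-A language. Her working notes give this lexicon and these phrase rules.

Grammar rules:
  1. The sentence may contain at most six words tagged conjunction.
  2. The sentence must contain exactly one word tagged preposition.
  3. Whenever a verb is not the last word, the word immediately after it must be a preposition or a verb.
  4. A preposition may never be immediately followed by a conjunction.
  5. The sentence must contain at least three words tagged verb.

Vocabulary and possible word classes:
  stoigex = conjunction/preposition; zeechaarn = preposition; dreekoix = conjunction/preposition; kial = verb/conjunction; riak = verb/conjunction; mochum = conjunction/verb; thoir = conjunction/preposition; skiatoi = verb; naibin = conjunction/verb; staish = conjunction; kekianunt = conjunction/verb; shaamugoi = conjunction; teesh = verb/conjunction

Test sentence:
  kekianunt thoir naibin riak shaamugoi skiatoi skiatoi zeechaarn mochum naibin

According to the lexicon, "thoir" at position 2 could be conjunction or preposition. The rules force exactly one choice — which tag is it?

Candidates per position — 1:kekianunt {conjunction,verb}; 2:thoir {conjunction,preposition}; 3:naibin {conjunction,verb}; 4:riak {verb,conjunction}; 5:shaamugoi {conjunction}; 6:skiatoi {verb}; 7:skiatoi {verb}; 8:zeechaarn {preposition}; 9:mochum {conjunction,verb}; 10:naibin {conjunction,verb}.
If word 2 were preposition, no tagging could satisfy rule 2; so word 2 is conjunction.
If word 3 were verb, no tagging could satisfy rule 3; so word 3 is conjunction.
If word 4 were verb, no tagging could satisfy rule 3; so word 4 is conjunction.
If word 9 were conjunction, no tagging could satisfy rule 4; so word 9 is verb.
If word 10 were conjunction, no tagging could satisfy rule 3; so word 10 is verb.
If word 1 were verb, no tagging could satisfy rule 3; so word 1 is conjunction.
So the tagging must be: conjunction conjunction conjunction conjunction conjunction verb verb preposition verb verb.
Check: rule 1 ok; rule 2 ok; rule 3 ok; rule 4 ok; rule 5 ok.

conjunction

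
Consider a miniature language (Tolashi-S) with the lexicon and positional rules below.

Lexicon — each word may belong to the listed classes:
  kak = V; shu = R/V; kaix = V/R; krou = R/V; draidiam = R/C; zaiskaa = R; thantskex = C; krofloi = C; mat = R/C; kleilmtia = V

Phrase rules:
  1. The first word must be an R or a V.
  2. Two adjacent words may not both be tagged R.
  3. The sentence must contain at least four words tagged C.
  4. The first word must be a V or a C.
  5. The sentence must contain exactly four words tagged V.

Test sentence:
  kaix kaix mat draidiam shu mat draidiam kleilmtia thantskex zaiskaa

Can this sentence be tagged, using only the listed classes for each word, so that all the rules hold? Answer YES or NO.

YES

Candidates per position — 1:kaix {V,R}; 2:kaix {V,R}; 3:mat {R,C}; 4:draidiam {R,C}; 5:shu {R,V}; 6:mat {R,C}; 7:draidiam {R,C}; 8:kleilmtia {V}; 9:thantskex {C}; 10:zaiskaa {R}.
One satisfying assignment: V V C C V R C V C R.
Verifying each rule — rule 1 ok; rule 2 ok; rule 3 ok; rule 4 ok; rule 5 ok.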